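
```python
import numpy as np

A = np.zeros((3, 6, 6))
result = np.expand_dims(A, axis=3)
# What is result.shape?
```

(3, 6, 6, 1)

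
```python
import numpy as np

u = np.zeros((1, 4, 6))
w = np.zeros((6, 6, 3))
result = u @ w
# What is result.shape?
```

(6, 4, 3)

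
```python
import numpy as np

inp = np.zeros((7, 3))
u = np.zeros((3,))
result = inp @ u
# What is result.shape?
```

(7,)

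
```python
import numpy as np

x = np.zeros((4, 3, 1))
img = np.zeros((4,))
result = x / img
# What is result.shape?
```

(4, 3, 4)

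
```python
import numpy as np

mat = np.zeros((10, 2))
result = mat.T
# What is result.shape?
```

(2, 10)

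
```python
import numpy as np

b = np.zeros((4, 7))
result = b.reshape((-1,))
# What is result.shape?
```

(28,)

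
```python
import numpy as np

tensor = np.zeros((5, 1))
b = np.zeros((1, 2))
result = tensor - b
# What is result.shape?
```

(5, 2)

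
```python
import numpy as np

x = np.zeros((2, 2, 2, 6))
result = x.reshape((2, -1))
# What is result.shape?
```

(2, 24)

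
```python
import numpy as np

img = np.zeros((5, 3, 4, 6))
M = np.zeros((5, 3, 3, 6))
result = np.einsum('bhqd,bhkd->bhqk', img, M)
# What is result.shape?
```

(5, 3, 4, 3)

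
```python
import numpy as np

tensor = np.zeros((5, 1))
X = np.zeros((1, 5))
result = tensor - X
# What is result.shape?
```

(5, 5)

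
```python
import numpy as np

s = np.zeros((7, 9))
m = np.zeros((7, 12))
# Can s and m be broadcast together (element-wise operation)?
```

No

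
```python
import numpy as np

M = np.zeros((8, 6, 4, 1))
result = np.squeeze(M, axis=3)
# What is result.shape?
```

(8, 6, 4)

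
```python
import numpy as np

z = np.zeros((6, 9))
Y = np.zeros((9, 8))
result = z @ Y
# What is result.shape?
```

(6, 8)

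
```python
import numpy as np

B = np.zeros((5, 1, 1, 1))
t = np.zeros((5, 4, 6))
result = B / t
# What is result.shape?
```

(5, 5, 4, 6)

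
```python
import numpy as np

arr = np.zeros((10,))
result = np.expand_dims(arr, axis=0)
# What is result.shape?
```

(1, 10)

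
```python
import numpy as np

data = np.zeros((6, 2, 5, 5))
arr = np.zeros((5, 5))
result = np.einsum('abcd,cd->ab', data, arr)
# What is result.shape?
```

(6, 2)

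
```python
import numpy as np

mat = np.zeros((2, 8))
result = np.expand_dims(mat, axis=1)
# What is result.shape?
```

(2, 1, 8)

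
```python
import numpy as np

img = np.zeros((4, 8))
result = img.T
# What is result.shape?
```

(8, 4)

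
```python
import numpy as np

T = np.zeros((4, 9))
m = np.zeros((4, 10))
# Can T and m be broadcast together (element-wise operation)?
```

No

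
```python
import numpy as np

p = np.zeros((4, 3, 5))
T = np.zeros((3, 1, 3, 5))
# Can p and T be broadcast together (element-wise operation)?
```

Yes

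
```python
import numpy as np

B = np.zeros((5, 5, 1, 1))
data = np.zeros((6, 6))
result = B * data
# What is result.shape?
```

(5, 5, 6, 6)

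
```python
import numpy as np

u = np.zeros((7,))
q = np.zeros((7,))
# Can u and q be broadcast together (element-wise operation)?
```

Yes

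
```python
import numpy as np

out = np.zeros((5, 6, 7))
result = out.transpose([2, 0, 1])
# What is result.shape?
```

(7, 5, 6)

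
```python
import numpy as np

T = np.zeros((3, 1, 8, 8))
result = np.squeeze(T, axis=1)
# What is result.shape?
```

(3, 8, 8)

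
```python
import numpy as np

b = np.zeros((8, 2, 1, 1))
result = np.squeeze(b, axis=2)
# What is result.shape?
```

(8, 2, 1)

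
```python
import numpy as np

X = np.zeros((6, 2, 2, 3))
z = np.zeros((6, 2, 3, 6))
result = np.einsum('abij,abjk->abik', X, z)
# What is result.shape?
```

(6, 2, 2, 6)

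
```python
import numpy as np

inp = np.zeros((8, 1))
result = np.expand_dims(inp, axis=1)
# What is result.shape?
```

(8, 1, 1)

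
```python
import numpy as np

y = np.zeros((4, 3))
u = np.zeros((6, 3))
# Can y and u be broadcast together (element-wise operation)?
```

No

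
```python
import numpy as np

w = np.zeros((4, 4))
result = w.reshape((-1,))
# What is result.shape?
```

(16,)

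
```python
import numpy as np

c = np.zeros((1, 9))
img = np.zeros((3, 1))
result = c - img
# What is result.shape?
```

(3, 9)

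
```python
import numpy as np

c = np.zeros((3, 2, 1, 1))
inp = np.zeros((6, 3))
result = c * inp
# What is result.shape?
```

(3, 2, 6, 3)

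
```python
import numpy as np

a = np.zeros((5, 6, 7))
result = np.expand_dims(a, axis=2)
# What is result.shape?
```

(5, 6, 1, 7)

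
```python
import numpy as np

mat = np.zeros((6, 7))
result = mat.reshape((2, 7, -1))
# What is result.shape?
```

(2, 7, 3)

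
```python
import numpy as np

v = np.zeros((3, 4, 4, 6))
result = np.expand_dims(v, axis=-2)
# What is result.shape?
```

(3, 4, 4, 1, 6)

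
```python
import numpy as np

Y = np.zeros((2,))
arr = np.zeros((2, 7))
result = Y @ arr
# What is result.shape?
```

(7,)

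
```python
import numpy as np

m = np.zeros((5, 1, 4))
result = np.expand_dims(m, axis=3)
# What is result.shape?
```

(5, 1, 4, 1)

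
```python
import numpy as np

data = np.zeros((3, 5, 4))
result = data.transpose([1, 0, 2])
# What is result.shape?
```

(5, 3, 4)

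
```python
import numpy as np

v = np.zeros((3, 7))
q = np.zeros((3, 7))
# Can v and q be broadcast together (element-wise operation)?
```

Yes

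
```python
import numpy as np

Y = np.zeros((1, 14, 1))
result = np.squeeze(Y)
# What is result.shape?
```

(14,)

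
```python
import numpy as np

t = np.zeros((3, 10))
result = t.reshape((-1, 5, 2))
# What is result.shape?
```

(3, 5, 2)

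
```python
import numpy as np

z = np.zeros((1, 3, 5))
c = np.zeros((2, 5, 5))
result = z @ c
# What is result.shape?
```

(2, 3, 5)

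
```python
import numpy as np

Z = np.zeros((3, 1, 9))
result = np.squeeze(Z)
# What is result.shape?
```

(3, 9)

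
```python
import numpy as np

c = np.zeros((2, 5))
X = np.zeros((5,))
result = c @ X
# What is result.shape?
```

(2,)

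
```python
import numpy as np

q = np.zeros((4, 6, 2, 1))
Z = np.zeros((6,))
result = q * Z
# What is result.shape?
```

(4, 6, 2, 6)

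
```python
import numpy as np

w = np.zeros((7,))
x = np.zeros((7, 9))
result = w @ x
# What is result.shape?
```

(9,)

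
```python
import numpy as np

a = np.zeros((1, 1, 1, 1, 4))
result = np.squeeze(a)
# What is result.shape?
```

(4,)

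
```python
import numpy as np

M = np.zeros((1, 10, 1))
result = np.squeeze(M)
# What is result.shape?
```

(10,)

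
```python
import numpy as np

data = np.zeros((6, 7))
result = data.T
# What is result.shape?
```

(7, 6)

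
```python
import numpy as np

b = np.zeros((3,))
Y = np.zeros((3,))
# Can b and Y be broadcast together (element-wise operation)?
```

Yes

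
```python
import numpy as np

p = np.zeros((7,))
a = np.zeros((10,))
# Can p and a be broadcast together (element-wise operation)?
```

No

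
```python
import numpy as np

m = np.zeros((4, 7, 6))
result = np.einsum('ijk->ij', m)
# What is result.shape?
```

(4, 7)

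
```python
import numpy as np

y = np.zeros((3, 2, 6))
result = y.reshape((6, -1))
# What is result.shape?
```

(6, 6)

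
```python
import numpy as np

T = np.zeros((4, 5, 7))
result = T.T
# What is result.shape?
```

(7, 5, 4)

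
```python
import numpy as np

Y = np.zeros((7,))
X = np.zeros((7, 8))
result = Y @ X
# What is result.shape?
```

(8,)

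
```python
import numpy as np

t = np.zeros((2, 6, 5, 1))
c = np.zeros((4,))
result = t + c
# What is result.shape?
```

(2, 6, 5, 4)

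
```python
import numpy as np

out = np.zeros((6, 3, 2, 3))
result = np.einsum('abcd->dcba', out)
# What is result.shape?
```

(3, 2, 3, 6)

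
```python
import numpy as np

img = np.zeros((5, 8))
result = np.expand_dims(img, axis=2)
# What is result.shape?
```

(5, 8, 1)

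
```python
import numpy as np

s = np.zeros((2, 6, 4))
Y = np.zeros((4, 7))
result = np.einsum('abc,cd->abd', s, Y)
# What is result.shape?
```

(2, 6, 7)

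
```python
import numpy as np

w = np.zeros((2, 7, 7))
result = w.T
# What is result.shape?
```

(7, 7, 2)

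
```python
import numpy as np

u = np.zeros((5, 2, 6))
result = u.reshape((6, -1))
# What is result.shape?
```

(6, 10)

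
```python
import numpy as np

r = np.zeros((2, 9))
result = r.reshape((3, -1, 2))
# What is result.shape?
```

(3, 3, 2)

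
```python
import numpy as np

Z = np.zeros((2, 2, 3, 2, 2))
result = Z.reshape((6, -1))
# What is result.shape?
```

(6, 8)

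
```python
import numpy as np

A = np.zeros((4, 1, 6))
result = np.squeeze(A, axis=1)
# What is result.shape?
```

(4, 6)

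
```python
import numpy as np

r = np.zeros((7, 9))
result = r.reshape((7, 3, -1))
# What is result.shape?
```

(7, 3, 3)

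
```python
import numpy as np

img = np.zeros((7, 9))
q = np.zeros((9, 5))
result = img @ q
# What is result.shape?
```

(7, 5)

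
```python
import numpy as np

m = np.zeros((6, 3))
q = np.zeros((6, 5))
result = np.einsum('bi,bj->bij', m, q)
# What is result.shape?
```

(6, 3, 5)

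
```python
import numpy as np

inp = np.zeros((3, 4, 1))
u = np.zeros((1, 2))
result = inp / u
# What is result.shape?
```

(3, 4, 2)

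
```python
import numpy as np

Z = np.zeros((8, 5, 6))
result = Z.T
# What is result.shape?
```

(6, 5, 8)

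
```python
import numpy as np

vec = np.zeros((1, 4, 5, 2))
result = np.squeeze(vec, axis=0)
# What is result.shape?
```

(4, 5, 2)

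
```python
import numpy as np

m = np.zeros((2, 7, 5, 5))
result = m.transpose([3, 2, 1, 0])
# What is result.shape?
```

(5, 5, 7, 2)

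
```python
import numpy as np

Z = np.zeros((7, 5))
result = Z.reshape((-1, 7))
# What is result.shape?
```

(5, 7)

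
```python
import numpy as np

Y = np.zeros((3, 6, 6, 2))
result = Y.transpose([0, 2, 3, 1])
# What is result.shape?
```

(3, 6, 2, 6)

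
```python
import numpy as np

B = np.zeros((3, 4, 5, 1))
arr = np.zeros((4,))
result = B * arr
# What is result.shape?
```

(3, 4, 5, 4)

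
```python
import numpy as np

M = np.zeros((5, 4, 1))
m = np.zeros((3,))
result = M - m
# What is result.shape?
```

(5, 4, 3)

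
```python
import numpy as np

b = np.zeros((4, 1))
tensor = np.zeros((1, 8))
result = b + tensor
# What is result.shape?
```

(4, 8)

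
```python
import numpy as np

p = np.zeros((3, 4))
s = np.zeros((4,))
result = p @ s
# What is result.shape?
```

(3,)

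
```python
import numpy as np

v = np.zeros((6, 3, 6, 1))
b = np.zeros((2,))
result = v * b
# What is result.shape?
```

(6, 3, 6, 2)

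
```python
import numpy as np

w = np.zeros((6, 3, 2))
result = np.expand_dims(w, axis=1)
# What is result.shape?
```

(6, 1, 3, 2)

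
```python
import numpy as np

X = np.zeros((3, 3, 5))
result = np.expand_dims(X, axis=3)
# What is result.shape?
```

(3, 3, 5, 1)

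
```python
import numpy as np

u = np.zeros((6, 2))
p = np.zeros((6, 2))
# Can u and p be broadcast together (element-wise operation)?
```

Yes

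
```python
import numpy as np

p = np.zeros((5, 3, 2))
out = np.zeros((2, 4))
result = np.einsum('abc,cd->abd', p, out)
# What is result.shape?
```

(5, 3, 4)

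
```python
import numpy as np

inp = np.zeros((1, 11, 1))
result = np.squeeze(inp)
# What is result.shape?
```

(11,)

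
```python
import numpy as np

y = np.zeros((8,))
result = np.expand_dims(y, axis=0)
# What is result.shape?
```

(1, 8)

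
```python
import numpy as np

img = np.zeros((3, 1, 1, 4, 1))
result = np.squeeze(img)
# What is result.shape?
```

(3, 4)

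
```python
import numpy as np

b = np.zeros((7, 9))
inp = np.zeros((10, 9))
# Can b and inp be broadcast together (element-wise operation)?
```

No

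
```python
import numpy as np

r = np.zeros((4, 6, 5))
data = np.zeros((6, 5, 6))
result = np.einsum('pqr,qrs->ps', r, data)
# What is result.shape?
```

(4, 6)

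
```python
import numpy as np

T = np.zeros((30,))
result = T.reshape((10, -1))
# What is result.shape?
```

(10, 3)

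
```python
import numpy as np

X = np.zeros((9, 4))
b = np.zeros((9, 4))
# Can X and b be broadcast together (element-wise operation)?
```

Yes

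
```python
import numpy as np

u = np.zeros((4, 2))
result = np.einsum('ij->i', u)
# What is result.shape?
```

(4,)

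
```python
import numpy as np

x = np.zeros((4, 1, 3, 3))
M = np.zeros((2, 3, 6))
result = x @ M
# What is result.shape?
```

(4, 2, 3, 6)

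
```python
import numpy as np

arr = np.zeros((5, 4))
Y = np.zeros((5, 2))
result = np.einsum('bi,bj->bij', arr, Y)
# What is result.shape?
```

(5, 4, 2)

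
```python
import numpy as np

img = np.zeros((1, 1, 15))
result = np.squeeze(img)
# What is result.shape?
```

(15,)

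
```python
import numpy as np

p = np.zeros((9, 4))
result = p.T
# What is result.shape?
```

(4, 9)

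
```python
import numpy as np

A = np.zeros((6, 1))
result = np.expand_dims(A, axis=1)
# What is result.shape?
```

(6, 1, 1)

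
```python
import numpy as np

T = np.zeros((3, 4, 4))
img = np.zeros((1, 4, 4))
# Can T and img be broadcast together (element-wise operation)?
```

Yes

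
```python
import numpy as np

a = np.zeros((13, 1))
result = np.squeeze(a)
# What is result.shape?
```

(13,)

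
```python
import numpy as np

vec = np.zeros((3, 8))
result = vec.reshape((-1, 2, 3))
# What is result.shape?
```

(4, 2, 3)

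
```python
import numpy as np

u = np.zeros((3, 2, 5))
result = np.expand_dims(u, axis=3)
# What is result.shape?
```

(3, 2, 5, 1)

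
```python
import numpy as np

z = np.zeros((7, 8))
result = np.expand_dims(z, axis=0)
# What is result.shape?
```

(1, 7, 8)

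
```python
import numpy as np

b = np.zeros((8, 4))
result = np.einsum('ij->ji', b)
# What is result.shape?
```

(4, 8)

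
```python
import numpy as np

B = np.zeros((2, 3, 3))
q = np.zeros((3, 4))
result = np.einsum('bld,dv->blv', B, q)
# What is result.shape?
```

(2, 3, 4)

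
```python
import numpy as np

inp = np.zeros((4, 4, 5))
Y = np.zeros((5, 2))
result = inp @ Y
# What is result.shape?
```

(4, 4, 2)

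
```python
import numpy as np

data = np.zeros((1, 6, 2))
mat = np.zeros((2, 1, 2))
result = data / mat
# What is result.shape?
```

(2, 6, 2)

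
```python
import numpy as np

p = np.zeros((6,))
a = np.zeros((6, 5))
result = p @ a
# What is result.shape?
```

(5,)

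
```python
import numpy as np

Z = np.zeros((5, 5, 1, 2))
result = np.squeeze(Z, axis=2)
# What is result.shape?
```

(5, 5, 2)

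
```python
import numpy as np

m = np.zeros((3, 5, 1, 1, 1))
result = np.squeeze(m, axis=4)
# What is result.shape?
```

(3, 5, 1, 1)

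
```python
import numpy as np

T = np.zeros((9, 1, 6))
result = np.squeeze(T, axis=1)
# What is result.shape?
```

(9, 6)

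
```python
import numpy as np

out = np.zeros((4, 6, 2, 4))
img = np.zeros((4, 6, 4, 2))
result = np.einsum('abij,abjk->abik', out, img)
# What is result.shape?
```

(4, 6, 2, 2)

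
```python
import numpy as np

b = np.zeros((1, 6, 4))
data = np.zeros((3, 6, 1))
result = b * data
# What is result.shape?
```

(3, 6, 4)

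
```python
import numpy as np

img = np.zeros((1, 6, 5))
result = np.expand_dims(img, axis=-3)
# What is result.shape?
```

(1, 1, 6, 5)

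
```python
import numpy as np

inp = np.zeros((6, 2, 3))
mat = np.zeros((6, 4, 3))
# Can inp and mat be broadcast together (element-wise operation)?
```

No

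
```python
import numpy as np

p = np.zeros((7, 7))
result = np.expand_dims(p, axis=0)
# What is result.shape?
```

(1, 7, 7)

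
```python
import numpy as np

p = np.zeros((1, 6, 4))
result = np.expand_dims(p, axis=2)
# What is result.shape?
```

(1, 6, 1, 4)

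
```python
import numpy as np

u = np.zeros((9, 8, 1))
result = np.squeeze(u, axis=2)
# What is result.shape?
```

(9, 8)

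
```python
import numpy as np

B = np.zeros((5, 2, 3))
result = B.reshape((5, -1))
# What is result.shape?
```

(5, 6)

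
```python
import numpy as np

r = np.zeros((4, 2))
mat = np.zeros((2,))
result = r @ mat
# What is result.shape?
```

(4,)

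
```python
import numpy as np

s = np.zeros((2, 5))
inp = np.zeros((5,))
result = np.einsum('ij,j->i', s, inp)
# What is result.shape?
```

(2,)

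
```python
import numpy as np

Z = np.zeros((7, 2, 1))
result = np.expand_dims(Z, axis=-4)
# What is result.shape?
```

(1, 7, 2, 1)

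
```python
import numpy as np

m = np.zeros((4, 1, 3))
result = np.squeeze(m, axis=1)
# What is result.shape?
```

(4, 3)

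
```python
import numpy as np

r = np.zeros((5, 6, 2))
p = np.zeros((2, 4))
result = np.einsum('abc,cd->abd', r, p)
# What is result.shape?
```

(5, 6, 4)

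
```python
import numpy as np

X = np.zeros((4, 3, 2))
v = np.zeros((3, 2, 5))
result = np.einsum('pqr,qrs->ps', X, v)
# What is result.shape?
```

(4, 5)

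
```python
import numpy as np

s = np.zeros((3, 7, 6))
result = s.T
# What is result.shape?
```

(6, 7, 3)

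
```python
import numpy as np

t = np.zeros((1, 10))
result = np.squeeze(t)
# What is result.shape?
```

(10,)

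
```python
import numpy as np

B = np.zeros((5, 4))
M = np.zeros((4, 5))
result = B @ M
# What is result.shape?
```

(5, 5)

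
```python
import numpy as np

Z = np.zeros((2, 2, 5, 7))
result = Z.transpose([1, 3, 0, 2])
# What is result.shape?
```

(2, 7, 2, 5)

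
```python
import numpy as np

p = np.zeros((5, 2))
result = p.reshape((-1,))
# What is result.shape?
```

(10,)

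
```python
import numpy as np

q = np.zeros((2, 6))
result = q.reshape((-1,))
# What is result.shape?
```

(12,)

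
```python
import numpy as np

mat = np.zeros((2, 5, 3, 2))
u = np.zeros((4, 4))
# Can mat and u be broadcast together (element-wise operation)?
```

No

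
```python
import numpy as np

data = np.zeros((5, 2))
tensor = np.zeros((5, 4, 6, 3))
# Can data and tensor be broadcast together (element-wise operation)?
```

No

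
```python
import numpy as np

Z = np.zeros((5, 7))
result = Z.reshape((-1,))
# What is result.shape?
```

(35,)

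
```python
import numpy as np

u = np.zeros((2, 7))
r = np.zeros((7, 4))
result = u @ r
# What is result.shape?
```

(2, 4)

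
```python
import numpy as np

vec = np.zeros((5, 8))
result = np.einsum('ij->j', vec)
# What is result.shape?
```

(8,)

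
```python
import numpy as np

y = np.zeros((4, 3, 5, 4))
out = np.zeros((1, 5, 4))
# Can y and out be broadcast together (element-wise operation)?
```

Yes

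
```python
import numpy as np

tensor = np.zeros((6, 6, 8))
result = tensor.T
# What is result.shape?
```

(8, 6, 6)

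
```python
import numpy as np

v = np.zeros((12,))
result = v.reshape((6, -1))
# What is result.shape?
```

(6, 2)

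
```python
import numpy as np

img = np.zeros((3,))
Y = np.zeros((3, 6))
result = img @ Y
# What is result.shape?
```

(6,)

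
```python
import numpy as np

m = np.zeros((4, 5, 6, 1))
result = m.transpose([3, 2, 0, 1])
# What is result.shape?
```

(1, 6, 4, 5)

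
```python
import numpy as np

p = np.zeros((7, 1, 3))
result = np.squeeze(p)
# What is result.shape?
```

(7, 3)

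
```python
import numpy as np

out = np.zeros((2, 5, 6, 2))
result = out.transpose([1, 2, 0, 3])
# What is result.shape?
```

(5, 6, 2, 2)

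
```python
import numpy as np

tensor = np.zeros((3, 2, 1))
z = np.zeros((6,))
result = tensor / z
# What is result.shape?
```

(3, 2, 6)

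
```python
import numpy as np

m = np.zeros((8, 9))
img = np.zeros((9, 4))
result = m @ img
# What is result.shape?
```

(8, 4)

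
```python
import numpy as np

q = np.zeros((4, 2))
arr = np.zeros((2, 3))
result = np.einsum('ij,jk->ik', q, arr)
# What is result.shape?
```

(4, 3)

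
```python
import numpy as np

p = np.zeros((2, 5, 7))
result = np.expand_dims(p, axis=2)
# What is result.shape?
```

(2, 5, 1, 7)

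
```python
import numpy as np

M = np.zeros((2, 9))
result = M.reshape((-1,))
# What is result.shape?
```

(18,)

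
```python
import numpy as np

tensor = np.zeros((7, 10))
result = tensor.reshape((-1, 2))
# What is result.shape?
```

(35, 2)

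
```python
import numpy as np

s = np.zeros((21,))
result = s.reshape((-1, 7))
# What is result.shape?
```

(3, 7)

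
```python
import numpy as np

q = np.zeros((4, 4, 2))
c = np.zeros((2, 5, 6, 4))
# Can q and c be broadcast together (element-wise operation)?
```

No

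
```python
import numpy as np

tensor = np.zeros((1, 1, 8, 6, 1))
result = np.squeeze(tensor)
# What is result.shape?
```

(8, 6)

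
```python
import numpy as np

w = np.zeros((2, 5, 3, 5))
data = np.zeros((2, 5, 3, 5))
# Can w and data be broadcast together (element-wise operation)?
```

Yes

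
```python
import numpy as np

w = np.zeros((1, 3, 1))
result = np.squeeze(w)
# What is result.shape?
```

(3,)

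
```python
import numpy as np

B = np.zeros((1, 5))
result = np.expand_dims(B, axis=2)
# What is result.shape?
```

(1, 5, 1)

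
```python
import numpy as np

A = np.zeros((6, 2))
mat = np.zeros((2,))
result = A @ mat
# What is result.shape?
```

(6,)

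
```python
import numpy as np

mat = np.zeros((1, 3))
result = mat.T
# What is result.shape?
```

(3, 1)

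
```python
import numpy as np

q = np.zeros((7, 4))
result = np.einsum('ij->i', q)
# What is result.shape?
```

(7,)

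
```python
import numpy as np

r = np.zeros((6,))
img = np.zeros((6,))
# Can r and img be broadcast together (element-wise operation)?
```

Yes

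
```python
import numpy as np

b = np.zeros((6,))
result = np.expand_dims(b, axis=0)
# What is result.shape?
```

(1, 6)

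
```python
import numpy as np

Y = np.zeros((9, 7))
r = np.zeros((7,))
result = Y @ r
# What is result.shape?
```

(9,)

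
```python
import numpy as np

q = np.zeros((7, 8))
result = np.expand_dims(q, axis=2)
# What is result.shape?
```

(7, 8, 1)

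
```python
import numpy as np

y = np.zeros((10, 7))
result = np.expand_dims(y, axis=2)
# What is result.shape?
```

(10, 7, 1)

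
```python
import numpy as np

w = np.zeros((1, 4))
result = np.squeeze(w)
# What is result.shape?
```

(4,)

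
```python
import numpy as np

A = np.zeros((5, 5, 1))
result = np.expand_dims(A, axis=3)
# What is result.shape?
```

(5, 5, 1, 1)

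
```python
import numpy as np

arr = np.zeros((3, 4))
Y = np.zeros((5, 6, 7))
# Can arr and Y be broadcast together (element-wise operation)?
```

No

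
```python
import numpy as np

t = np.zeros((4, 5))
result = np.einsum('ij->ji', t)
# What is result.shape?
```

(5, 4)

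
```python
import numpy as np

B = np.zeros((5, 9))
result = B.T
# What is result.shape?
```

(9, 5)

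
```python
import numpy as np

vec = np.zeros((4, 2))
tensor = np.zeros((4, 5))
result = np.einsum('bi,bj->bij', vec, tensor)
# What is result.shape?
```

(4, 2, 5)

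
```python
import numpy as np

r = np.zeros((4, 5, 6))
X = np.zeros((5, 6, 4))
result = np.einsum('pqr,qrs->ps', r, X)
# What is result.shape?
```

(4, 4)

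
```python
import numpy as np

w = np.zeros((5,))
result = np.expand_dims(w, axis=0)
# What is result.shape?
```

(1, 5)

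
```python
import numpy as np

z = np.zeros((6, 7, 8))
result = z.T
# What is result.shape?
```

(8, 7, 6)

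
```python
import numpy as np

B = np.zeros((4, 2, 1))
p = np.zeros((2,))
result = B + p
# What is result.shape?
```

(4, 2, 2)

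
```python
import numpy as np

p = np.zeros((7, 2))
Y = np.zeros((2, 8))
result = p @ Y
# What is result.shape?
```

(7, 8)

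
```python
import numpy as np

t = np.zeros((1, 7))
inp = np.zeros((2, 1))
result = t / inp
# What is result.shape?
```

(2, 7)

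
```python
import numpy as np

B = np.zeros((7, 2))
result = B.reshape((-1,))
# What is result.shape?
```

(14,)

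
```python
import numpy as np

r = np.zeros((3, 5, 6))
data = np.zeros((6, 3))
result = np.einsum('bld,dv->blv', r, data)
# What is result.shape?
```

(3, 5, 3)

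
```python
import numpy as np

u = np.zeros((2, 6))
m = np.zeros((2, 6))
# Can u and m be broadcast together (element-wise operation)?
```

Yes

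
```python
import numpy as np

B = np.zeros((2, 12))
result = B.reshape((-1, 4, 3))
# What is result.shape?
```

(2, 4, 3)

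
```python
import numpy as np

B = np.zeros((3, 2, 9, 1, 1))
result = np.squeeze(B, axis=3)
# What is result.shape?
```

(3, 2, 9, 1)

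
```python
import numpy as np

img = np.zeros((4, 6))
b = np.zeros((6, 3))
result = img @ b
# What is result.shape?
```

(4, 3)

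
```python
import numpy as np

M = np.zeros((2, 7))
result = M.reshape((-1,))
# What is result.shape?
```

(14,)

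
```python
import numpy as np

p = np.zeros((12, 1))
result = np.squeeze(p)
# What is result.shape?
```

(12,)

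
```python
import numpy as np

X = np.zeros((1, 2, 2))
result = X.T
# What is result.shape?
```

(2, 2, 1)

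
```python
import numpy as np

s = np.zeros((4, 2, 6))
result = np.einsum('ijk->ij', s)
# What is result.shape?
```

(4, 2)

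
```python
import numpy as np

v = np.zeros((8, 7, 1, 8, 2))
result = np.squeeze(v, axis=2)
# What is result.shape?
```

(8, 7, 8, 2)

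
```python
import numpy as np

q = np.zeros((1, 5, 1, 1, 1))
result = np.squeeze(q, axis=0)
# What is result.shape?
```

(5, 1, 1, 1)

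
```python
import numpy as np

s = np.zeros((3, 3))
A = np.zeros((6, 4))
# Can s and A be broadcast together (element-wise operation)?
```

No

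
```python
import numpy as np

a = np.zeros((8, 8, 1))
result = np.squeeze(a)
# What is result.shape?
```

(8, 8)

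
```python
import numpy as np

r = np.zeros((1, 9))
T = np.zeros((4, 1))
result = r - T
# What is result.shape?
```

(4, 9)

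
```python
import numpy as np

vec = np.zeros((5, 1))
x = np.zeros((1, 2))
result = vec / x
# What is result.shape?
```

(5, 2)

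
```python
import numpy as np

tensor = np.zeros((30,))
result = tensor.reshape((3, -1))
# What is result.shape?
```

(3, 10)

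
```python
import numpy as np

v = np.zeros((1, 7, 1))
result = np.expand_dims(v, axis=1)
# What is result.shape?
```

(1, 1, 7, 1)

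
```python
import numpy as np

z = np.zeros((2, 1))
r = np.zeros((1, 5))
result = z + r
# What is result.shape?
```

(2, 5)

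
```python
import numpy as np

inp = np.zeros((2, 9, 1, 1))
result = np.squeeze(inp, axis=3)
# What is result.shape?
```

(2, 9, 1)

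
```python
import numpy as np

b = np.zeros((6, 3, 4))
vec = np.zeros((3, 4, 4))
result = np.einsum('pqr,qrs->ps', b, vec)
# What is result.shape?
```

(6, 4)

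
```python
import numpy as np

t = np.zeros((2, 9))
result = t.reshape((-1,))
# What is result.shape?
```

(18,)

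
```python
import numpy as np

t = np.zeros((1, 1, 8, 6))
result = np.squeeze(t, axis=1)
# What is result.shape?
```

(1, 8, 6)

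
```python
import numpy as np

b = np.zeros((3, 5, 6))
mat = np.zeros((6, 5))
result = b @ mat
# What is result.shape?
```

(3, 5, 5)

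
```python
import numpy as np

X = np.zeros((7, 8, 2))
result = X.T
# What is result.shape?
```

(2, 8, 7)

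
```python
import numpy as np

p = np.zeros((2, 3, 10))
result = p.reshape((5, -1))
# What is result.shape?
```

(5, 12)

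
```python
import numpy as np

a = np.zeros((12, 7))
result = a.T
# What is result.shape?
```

(7, 12)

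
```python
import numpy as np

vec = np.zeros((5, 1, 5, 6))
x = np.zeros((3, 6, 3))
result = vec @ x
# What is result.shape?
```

(5, 3, 5, 3)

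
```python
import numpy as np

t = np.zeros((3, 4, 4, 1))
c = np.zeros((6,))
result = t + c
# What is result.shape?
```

(3, 4, 4, 6)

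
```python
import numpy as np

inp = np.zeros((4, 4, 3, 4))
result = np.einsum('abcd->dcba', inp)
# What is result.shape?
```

(4, 3, 4, 4)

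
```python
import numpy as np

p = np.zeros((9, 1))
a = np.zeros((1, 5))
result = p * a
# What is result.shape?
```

(9, 5)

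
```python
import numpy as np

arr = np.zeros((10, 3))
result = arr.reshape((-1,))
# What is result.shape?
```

(30,)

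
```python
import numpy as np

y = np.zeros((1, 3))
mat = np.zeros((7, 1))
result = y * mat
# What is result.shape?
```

(7, 3)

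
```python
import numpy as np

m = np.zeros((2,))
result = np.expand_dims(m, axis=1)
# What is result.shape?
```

(2, 1)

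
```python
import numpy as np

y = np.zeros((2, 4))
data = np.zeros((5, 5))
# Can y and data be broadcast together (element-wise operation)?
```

No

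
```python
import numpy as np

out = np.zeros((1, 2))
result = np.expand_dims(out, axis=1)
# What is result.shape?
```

(1, 1, 2)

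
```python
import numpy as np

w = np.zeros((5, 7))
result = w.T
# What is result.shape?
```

(7, 5)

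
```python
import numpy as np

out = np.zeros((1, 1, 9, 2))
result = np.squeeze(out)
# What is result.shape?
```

(9, 2)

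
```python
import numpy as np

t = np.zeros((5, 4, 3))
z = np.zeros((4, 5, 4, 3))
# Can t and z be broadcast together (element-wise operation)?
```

Yes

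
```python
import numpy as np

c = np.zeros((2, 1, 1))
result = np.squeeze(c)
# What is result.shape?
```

(2,)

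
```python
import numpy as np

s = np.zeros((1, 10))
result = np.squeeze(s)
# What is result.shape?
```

(10,)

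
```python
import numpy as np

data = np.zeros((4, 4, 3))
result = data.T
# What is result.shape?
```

(3, 4, 4)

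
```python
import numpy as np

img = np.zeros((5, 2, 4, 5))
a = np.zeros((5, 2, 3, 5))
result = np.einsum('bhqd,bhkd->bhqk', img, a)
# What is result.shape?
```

(5, 2, 4, 3)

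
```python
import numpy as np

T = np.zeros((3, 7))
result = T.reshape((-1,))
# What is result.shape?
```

(21,)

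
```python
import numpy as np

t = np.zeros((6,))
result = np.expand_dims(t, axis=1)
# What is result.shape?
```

(6, 1)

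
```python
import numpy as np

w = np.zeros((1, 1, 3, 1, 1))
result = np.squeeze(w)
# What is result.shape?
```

(3,)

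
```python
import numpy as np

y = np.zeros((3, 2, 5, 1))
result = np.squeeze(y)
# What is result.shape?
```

(3, 2, 5)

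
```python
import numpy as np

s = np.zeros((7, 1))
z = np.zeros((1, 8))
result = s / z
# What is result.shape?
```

(7, 8)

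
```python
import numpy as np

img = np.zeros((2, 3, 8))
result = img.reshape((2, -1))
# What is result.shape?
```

(2, 24)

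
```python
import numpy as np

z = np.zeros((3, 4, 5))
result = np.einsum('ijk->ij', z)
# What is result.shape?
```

(3, 4)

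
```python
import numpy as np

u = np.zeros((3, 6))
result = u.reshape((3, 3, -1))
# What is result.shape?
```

(3, 3, 2)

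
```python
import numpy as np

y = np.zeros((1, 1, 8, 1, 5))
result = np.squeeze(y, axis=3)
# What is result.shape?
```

(1, 1, 8, 5)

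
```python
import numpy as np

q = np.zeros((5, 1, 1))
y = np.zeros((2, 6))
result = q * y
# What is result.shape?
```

(5, 2, 6)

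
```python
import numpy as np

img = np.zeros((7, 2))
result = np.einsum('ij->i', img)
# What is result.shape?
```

(7,)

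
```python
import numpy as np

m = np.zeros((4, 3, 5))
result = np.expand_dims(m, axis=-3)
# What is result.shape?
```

(4, 1, 3, 5)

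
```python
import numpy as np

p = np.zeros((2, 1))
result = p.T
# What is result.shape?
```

(1, 2)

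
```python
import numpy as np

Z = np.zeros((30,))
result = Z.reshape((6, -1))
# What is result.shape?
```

(6, 5)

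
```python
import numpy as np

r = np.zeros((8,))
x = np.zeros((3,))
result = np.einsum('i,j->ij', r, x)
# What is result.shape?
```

(8, 3)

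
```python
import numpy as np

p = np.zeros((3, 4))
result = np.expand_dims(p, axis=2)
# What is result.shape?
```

(3, 4, 1)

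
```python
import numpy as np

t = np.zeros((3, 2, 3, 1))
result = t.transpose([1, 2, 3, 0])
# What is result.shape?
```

(2, 3, 1, 3)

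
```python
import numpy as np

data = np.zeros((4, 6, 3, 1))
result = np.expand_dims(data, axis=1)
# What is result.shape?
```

(4, 1, 6, 3, 1)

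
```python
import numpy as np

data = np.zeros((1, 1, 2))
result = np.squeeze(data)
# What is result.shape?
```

(2,)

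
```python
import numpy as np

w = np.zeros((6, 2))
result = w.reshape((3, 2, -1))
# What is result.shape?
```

(3, 2, 2)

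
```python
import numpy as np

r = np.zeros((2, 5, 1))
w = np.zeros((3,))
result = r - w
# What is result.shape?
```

(2, 5, 3)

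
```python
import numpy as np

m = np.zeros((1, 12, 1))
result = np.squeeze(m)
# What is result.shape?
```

(12,)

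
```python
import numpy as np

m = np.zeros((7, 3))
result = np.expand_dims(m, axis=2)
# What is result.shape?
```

(7, 3, 1)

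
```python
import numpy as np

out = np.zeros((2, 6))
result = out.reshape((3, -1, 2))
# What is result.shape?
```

(3, 2, 2)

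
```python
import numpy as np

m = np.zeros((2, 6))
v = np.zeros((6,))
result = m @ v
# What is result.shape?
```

(2,)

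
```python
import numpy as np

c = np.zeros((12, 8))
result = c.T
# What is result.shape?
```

(8, 12)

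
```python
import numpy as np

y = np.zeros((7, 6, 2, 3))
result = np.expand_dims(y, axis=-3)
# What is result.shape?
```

(7, 6, 1, 2, 3)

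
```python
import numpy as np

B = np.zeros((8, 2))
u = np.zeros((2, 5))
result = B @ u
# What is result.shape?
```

(8, 5)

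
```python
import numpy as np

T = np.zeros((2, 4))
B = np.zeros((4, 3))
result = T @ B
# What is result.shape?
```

(2, 3)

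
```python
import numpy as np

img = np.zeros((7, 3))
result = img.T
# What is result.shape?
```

(3, 7)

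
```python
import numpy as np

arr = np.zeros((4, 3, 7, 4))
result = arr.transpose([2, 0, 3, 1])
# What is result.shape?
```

(7, 4, 4, 3)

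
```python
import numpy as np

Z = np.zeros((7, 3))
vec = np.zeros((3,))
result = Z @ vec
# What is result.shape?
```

(7,)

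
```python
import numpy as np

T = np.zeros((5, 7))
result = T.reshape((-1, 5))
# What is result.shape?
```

(7, 5)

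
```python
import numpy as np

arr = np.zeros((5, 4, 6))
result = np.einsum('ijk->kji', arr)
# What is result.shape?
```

(6, 4, 5)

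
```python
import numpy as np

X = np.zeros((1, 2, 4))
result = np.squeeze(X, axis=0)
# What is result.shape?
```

(2, 4)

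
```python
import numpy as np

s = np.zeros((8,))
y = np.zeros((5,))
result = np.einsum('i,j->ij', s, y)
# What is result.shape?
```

(8, 5)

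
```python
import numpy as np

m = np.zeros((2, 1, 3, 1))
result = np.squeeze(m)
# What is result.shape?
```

(2, 3)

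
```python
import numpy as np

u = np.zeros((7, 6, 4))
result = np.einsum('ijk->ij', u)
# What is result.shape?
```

(7, 6)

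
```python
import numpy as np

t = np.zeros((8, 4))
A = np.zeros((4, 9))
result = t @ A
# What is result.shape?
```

(8, 9)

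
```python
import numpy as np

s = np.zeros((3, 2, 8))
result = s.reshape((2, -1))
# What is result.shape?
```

(2, 24)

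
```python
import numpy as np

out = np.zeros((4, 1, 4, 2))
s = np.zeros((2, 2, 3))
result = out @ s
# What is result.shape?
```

(4, 2, 4, 3)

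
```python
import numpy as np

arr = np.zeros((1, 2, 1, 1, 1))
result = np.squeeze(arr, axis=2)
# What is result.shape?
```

(1, 2, 1, 1)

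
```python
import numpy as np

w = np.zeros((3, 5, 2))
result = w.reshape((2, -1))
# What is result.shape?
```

(2, 15)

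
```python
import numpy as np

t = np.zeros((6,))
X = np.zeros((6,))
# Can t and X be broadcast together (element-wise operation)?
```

Yes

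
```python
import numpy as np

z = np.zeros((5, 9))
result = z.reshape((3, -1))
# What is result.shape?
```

(3, 15)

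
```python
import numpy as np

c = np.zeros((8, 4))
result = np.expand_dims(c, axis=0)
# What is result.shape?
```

(1, 8, 4)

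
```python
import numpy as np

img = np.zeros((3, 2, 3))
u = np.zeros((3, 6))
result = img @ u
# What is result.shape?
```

(3, 2, 6)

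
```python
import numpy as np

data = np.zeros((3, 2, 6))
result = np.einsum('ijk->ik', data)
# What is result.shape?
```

(3, 6)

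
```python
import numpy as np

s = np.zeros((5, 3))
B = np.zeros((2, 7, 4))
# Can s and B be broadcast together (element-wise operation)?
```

No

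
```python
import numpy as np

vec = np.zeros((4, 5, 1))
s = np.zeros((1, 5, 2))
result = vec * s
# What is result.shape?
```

(4, 5, 2)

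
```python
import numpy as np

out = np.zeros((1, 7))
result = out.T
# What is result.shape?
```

(7, 1)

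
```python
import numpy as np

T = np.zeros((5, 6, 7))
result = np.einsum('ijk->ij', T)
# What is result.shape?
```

(5, 6)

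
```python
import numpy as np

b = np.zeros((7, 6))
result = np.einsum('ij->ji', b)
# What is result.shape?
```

(6, 7)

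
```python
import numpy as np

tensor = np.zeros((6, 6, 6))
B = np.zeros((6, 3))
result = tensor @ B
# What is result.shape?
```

(6, 6, 3)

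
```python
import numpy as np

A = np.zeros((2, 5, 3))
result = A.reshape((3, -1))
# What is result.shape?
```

(3, 10)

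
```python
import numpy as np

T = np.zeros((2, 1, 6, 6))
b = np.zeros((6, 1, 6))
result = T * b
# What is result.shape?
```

(2, 6, 6, 6)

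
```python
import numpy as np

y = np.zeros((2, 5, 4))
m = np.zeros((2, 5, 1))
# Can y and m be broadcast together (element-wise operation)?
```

Yes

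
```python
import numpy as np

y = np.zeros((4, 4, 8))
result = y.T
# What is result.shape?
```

(8, 4, 4)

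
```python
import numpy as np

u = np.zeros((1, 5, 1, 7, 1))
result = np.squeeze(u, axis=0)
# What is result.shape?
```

(5, 1, 7, 1)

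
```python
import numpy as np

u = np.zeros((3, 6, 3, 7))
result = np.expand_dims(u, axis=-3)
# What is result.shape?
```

(3, 6, 1, 3, 7)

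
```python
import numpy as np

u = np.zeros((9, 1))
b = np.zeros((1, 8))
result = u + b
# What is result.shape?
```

(9, 8)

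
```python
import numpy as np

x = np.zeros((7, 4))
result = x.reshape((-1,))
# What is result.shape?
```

(28,)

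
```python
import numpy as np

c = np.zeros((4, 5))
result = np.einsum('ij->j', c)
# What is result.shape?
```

(5,)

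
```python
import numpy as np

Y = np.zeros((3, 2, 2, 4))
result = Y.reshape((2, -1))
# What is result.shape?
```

(2, 24)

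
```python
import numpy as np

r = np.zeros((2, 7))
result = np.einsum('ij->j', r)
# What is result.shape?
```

(7,)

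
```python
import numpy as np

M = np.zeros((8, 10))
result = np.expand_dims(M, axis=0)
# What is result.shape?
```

(1, 8, 10)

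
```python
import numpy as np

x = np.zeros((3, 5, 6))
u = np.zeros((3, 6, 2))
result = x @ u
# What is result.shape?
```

(3, 5, 2)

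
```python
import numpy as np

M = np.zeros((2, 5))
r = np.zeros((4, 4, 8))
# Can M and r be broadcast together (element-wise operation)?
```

No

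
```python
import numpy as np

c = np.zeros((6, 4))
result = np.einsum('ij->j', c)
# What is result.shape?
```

(4,)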